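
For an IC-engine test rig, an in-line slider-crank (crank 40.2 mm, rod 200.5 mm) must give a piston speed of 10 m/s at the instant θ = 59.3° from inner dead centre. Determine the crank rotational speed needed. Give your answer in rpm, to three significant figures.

For an in-line slider-crank, |v_piston| = rω|sinθ|·[1 + r cosθ/√(L² − r² sin²θ)].
With r = 0.0402 m, L = 0.2005 m, θ = 59.3°: the bracketed kinematic factor |dx/dθ| = 0.038158 m.
ω = v/|dx/dθ| = 10/0.038158 = 262.07 rad/s.
N = 60ω/(2π) = 2502.6 rpm.

2500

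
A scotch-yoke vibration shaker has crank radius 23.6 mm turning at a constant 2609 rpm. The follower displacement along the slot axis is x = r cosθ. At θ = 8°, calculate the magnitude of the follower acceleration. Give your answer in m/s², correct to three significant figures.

ω = 273.2 rad/s (from 2609 rpm).
x = r cosθ ⇒ ẍ = −rω² cosθ (ω constant).
|a| = rω²|cosθ| = 0.0236·(273.2)²·|cos 8°| = 1744.5 m/s².

1740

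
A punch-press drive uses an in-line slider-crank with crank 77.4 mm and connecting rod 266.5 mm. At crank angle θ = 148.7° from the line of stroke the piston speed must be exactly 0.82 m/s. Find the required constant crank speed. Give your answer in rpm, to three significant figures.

For an in-line slider-crank, |v_piston| = rω|sinθ|·[1 + r cosθ/√(L² − r² sin²θ)].
With r = 0.0774 m, L = 0.2665 m, θ = 148.7°: the bracketed kinematic factor |dx/dθ| = 0.030116 m.
ω = v/|dx/dθ| = 0.82/0.030116 = 27.228 rad/s.
N = 60ω/(2π) = 260 rpm.

260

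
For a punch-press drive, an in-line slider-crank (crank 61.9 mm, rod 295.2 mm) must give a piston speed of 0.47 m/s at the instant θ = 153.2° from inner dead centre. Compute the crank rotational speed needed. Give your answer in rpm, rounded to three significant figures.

198

For an in-line slider-crank, |v_piston| = rω|sinθ|·[1 + r cosθ/√(L² − r² sin²θ)].
With r = 0.0619 m, L = 0.2952 m, θ = 153.2°: the bracketed kinematic factor |dx/dθ| = 0.022662 m.
ω = v/|dx/dθ| = 0.47/0.022662 = 20.739 rad/s.
N = 60ω/(2π) = 198.05 rpm.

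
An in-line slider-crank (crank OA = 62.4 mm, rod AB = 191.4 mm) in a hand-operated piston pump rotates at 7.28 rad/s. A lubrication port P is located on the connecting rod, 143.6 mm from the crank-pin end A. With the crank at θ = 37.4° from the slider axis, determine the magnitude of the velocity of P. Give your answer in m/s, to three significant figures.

ω = 7.28 rad/s.  Crank-pin speed |V_A| = rω = 0.45427 m/s, perpendicular to OA.
Rod angle: sinφ = −(r/L) sinθ ⇒ φ = -11.421°; ω_rod = −rω cosθ/√(L²−r²sin²θ) = -1.9236 rad/s.
V_P = V_A + ω_rod × AP, with AP = 0.1436 m along the rod.
Components: V_Px = −rω sinθ − a·ω_rod·sinφ = -0.33061 m/s;  V_Py = rω cosθ + a·ω_rod·cosφ = +0.090126 m/s.
|V_P| = √(V_Px² + V_Py²) = 0.34267 m/s.

0.343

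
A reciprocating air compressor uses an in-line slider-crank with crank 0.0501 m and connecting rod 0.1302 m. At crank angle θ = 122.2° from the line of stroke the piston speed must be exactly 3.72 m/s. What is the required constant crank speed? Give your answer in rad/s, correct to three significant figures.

For an in-line slider-crank, |v_piston| = rω|sinθ|·[1 + r cosθ/√(L² − r² sin²θ)].
With r = 0.0501 m, L = 0.1302 m, θ = 122.2°: the bracketed kinematic factor |dx/dθ| = 0.0332 m.
ω = v/|dx/dθ| = 3.72/0.0332 = 112.05 rad/s.

112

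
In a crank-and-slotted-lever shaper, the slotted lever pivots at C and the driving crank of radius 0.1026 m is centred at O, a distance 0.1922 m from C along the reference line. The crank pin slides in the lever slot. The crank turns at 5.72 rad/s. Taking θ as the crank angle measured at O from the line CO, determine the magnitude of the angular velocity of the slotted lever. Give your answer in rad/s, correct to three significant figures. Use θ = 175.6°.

ω = 5.72 rad/s
Crank pin A relative to C: A = (d + r cosθ, r sinθ); lever angle φ = atan2(r sinθ, d + r cosθ).
Differentiating tanφ: φ̇ = rω(d cosθ + r)/(d² + r² + 2dr cosθ).
d² + r² + 2dr cosθ = |CA|² = 0.0081444 m²;  d cosθ + r = -0.089034 m.
|ω_lever| = |0.1026·5.72·-0.089034| / 0.0081444 = 6.4156 rad/s.

6.42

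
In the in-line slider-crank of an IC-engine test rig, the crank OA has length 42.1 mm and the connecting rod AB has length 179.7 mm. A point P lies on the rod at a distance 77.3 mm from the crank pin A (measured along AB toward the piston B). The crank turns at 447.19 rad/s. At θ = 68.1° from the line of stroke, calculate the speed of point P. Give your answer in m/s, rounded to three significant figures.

18.6

ω = 447.2 rad/s.  Crank-pin speed |V_A| = rω = 18.827 m/s, perpendicular to OA.
Rod angle: sinφ = −(r/L) sinθ ⇒ φ = -12.555°; ω_rod = −rω cosθ/√(L²−r²sin²θ) = -40.034 rad/s.
V_P = V_A + ω_rod × AP, with AP = 0.0773 m along the rod.
Components: V_Px = −rω sinθ − a·ω_rod·sinφ = -18.141 m/s;  V_Py = rω cosθ + a·ω_rod·cosφ = +4.0015 m/s.
|V_P| = √(V_Px² + V_Py²) = 18.577 m/s.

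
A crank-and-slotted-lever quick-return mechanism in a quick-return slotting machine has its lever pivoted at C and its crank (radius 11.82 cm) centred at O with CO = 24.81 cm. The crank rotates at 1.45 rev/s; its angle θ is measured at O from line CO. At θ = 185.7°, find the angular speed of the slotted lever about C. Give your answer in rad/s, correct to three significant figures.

8.07

ω = 9.111 rad/s (from 1.45 rev/s).
Crank pin A relative to C: A = (d + r cosθ, r sinθ); lever angle φ = atan2(r sinθ, d + r cosθ).
Differentiating tanφ: φ̇ = rω(d cosθ + r)/(d² + r² + 2dr cosθ).
d² + r² + 2dr cosθ = |CA|² = 0.017164 m²;  d cosθ + r = -0.12867 m.
|ω_lever| = |0.1182·9.111·-0.12867| / 0.017164 = 8.073 rad/s.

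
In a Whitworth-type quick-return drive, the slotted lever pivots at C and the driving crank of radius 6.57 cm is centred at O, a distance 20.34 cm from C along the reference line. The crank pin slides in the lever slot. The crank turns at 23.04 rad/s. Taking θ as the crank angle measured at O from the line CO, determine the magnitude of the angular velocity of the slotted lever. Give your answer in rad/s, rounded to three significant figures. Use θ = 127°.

ω = 23.04 rad/s
Crank pin A relative to C: A = (d + r cosθ, r sinθ); lever angle φ = atan2(r sinθ, d + r cosθ).
Differentiating tanφ: φ̇ = rω(d cosθ + r)/(d² + r² + 2dr cosθ).
d² + r² + 2dr cosθ = |CA|² = 0.0296035 m²;  d cosθ + r = -0.056709 m.
|ω_lever| = |0.0657·23.04·-0.056709| / 0.0296035 = 2.8997 rad/s.

2.90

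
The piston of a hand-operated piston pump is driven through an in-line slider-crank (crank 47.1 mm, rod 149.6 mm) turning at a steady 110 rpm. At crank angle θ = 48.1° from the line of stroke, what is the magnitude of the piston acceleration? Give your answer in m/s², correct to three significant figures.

4.01

ω = 2π·110/60 = 11.52 rad/s
x(θ) = r cosθ + √(L² − r² sin²θ); with ω constant, a = ω²·d²x/dθ².
d²x/dθ² = −r cosθ − r²(cos2θ)/√u − r⁴ sin²2θ/(4u^{3/2}),  u = L² − r² sin²θ = 0.0211512 m².
Substituting r = 0.0471 m, L = 0.1496 m, θ = 48.1°: d²x/dθ² = -0.030203 m.
a = ω²·d²x/dθ² = (11.52)²·(-0.030203) = -4.0077 m/s²;  |a| = 4.0077 m/s².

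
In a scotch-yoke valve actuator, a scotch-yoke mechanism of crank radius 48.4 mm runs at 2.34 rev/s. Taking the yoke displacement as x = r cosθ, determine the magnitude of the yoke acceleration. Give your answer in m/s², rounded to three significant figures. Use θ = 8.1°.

ω = 14.7 rad/s (from 2.34 rev/s).
x = r cosθ ⇒ ẍ = −rω² cosθ (ω constant).
|a| = rω²|cosθ| = 0.0484·(14.7)²·|cos 8.1°| = 10.358 m/s².

10.4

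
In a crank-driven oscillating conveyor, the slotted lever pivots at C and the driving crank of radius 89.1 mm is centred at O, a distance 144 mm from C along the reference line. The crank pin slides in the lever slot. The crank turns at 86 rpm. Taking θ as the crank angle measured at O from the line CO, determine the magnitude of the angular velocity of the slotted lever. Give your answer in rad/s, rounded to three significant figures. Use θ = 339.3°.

ω = 9.006 rad/s (from 86 rpm).
Crank pin A relative to C: A = (d + r cosθ, r sinθ); lever angle φ = atan2(r sinθ, d + r cosθ).
Differentiating tanφ: φ̇ = rω(d cosθ + r)/(d² + r² + 2dr cosθ).
d² + r² + 2dr cosθ = |CA|² = 0.0526791 m²;  d cosθ + r = +0.2238 m.
|ω_lever| = |0.0891·9.006·+0.2238| / 0.0526791 = 3.4091 rad/s.

3.41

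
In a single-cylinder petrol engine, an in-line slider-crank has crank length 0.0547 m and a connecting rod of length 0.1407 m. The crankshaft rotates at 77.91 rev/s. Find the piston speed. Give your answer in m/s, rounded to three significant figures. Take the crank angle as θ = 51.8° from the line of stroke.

ω = 2π·77.9 = 489.5 rad/s
For an in-line slider-crank, x = r cosθ + √(L² − r² sin²θ), so v = −rω sinθ·[1 + r cosθ/√(L² − r² sin²θ)].
With r = 0.0547 m, L = 0.1407 m, θ = 51.8°: √(L² − r² sin²θ) = 0.13397 m.
v = −0.0547·489.5·0.78586·[1 + 0.0547·0.61841/0.13397] = -26.356 m/s.
|v| = 26.356 m/s.

26.4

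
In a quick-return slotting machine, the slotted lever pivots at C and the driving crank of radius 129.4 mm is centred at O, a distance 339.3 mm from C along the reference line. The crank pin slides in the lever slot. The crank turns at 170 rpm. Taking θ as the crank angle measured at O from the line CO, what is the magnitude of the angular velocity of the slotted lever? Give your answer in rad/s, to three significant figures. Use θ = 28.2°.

4.72

ω = 17.8 rad/s (from 170 rpm).
Crank pin A relative to C: A = (d + r cosθ, r sinθ); lever angle φ = atan2(r sinθ, d + r cosθ).
Differentiating tanφ: φ̇ = rω(d cosθ + r)/(d² + r² + 2dr cosθ).
d² + r² + 2dr cosθ = |CA|² = 0.209257 m²;  d cosθ + r = +0.42843 m.
|ω_lever| = |0.1294·17.8·+0.42843| / 0.209257 = 4.7164 rad/s.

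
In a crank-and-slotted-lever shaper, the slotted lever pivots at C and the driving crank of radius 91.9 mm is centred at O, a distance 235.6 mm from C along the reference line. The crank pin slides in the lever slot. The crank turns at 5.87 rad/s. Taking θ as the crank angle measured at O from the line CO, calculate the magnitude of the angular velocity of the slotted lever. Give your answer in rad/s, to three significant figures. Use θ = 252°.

0.204

ω = 5.87 rad/s
Crank pin A relative to C: A = (d + r cosθ, r sinθ); lever angle φ = atan2(r sinθ, d + r cosθ).
Differentiating tanφ: φ̇ = rω(d cosθ + r)/(d² + r² + 2dr cosθ).
d² + r² + 2dr cosθ = |CA|² = 0.0505715 m²;  d cosθ + r = +0.019096 m.
|ω_lever| = |0.0919·5.87·+0.019096| / 0.0505715 = 0.2037 rad/s.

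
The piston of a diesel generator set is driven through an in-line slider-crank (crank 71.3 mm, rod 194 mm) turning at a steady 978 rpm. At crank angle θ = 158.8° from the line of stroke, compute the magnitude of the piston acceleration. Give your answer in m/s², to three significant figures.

ω = 2π·978/60 = 102.4 rad/s
x(θ) = r cosθ + √(L² − r² sin²θ); with ω constant, a = ω²·d²x/dθ².
d²x/dθ² = −r cosθ − r²(cos2θ)/√u − r⁴ sin²2θ/(4u^{3/2}),  u = L² − r² sin²θ = 0.0369712 m².
Substituting r = 0.0713 m, L = 0.194 m, θ = 158.8°: d²x/dθ² = +0.046537 m.
a = ω²·d²x/dθ² = (102.4)²·(+0.046537) = +488.13 m/s²;  |a| = 488.13 m/s².

488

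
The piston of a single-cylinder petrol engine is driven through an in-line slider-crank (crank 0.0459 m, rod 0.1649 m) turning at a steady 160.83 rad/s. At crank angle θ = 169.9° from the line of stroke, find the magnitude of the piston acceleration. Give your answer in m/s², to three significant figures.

858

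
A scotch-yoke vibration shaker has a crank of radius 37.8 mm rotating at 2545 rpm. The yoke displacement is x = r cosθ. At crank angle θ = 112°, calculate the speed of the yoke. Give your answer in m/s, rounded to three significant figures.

9.34

ω = 266.5 rad/s (from 2545 rpm).
x = r cosθ ⇒ ẋ = −rω sinθ.
|v| = rω|sinθ| = 0.0378·266.5·|sin 112°| = 9.3406 m/s.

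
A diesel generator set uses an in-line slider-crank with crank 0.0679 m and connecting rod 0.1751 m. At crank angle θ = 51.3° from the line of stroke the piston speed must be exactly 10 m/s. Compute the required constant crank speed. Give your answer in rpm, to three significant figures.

1440

For an in-line slider-crank, |v_piston| = rω|sinθ|·[1 + r cosθ/√(L² − r² sin²θ)].
With r = 0.0679 m, L = 0.1751 m, θ = 51.3°: the bracketed kinematic factor |dx/dθ| = 0.066471 m.
ω = v/|dx/dθ| = 10/0.066471 = 150.44 rad/s.
N = 60ω/(2π) = 1436.6 rpm.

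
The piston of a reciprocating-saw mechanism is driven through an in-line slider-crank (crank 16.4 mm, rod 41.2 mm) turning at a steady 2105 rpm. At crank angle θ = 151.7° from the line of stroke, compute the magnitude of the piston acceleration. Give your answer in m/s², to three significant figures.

ω = 2π·2105/60 = 220.4 rad/s
x(θ) = r cosθ + √(L² − r² sin²θ); with ω constant, a = ω²·d²x/dθ².
d²x/dθ² = −r cosθ − r²(cos2θ)/√u − r⁴ sin²2θ/(4u^{3/2}),  u = L² − r² sin²θ = 0.00163699 m².
Substituting r = 0.0164 m, L = 0.0412 m, θ = 151.7°: d²x/dθ² = +0.01059 m.
a = ω²·d²x/dθ² = (220.4)²·(+0.01059) = +514.59 m/s²;  |a| = 514.59 m/s².

515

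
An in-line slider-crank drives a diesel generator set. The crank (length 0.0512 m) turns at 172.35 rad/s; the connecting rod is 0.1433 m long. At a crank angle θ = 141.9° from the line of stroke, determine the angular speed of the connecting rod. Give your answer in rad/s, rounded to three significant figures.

ω = 172.3 rad/s
The rod makes angle φ with the slider axis where L sinφ = r sinθ; differentiating, L cosφ·φ̇ = r ω cosθ.
L cosφ = √(L² − r² sin²θ) = 0.13977 m.
|ω_rod| = r ω |cosθ| / √(L² − r² sin²θ) = 0.0512·172.3·0.78694/0.13977 = 49.681 rad/s.

49.7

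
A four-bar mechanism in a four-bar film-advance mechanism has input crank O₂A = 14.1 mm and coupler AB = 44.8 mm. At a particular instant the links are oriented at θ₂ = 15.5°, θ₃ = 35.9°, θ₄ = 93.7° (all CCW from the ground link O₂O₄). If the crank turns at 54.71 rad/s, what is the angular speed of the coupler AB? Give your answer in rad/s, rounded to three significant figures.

ω₂ = 54.71 rad/s
Differentiating the loop-closure r₂e^{iθ₂}+r₃e^{iθ₃}=r₁+r₄e^{iθ₄} gives r₂ω₂e^{iθ₂}+r₃ω₃e^{iθ₃}=r₄ω₄e^{iθ₄}.
Eliminating the other unknown: ω₃ = r₂ω₂ sin(θ₄−θ₂) / [r₃ sin(θ₃−θ₄)].
Numerator sine = +0.97887; denominator sine = -0.84619.
Result = 0.0141·54.71·(+0.97887) / (0.0448·(-0.84619)) = -19.919 rad/s; magnitude 19.919 rad/s.

19.9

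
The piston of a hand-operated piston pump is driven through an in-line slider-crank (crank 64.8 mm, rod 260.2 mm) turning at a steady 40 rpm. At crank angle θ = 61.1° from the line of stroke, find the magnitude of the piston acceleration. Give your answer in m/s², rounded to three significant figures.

0.398

ω = 2π·40/60 = 4.189 rad/s
x(θ) = r cosθ + √(L² − r² sin²θ); with ω constant, a = ω²·d²x/dθ².
d²x/dθ² = −r cosθ − r²(cos2θ)/√u − r⁴ sin²2θ/(4u^{3/2}),  u = L² − r² sin²θ = 0.0644857 m².
Substituting r = 0.0648 m, L = 0.2602 m, θ = 61.1°: d²x/dθ² = -0.022698 m.
a = ω²·d²x/dθ² = (4.189)²·(-0.022698) = -0.39826 m/s²;  |a| = 0.39826 m/s².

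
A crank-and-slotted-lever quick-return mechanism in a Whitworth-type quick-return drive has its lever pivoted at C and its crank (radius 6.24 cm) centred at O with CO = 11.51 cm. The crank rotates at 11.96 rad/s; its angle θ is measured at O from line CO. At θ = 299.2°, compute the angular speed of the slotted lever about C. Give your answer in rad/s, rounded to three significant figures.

ω = 11.96 rad/s
Crank pin A relative to C: A = (d + r cosθ, r sinθ); lever angle φ = atan2(r sinθ, d + r cosθ).
Differentiating tanφ: φ̇ = rω(d cosθ + r)/(d² + r² + 2dr cosθ).
d² + r² + 2dr cosθ = |CA|² = 0.0241496 m²;  d cosθ + r = +0.11855 m.
|ω_lever| = |0.0624·11.96·+0.11855| / 0.0241496 = 3.6637 rad/s.

3.66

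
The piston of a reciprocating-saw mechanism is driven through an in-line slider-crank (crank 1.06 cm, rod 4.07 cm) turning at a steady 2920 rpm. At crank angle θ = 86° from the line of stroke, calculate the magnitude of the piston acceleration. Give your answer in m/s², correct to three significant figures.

195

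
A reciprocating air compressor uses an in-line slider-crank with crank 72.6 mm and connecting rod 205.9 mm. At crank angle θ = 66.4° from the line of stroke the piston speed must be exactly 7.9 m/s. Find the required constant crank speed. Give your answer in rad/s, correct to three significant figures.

103

For an in-line slider-crank, |v_piston| = rω|sinθ|·[1 + r cosθ/√(L² − r² sin²θ)].
With r = 0.0726 m, L = 0.2059 m, θ = 66.4°: the bracketed kinematic factor |dx/dθ| = 0.076451 m.
ω = v/|dx/dθ| = 7.9/0.076451 = 103.33 rad/s.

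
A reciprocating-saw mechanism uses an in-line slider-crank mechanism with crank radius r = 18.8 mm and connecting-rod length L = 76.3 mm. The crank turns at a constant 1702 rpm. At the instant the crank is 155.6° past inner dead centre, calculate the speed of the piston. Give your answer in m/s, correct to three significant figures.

1.07

ω = 2π·1702/60 = 178.2 rad/s
For an in-line slider-crank, x = r cosθ + √(L² − r² sin²θ), so v = −rω sinθ·[1 + r cosθ/√(L² − r² sin²θ)].
With r = 0.0188 m, L = 0.0763 m, θ = 155.6°: √(L² − r² sin²θ) = 0.075904 m.
v = −0.0188·178.2·0.41310·[1 + 0.0188·-0.91068/0.075904] = -1.072 m/s.
|v| = 1.072 m/s.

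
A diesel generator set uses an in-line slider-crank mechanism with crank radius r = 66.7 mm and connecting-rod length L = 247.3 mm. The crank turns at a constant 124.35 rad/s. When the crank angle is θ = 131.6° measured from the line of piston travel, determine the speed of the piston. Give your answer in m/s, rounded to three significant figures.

5.07

ω = 124.3 rad/s
For an in-line slider-crank, x = r cosθ + √(L² − r² sin²θ), so v = −rω sinθ·[1 + r cosθ/√(L² − r² sin²θ)].
With r = 0.0667 m, L = 0.2473 m, θ = 131.6°: √(L² − r² sin²θ) = 0.24222 m.
v = −0.0667·124.3·0.74780·[1 + 0.0667·-0.66393/0.24222] = -5.0684 m/s.
|v| = 5.0684 m/s.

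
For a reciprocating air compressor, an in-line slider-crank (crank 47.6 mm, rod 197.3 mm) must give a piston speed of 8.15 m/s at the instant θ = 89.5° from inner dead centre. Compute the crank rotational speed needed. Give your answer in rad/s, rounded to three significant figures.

171

For an in-line slider-crank, |v_piston| = rω|sinθ|·[1 + r cosθ/√(L² − r² sin²θ)].
With r = 0.0476 m, L = 0.1973 m, θ = 89.5°: the bracketed kinematic factor |dx/dθ| = 0.047701 m.
ω = v/|dx/dθ| = 8.15/0.047701 = 170.85 rad/s.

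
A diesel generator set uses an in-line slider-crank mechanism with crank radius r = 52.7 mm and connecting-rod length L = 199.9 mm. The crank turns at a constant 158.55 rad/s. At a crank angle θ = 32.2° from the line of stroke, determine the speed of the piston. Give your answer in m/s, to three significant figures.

5.46

ω = 158.6 rad/s
For an in-line slider-crank, x = r cosθ + √(L² − r² sin²θ), so v = −rω sinθ·[1 + r cosθ/√(L² − r² sin²θ)].
With r = 0.0527 m, L = 0.1999 m, θ = 32.2°: √(L² − r² sin²θ) = 0.19792 m.
v = −0.0527·158.6·0.53288·[1 + 0.0527·0.84619/0.19792] = -5.4557 m/s.
|v| = 5.4557 m/s.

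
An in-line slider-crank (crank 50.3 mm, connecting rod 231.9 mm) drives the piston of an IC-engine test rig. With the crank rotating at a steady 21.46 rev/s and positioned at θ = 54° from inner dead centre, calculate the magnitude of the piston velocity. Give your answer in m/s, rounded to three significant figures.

6.20

ω = 2π·21.5 = 134.8 rad/s
For an in-line slider-crank, x = r cosθ + √(L² − r² sin²θ), so v = −rω sinθ·[1 + r cosθ/√(L² − r² sin²θ)].
With r = 0.0503 m, L = 0.2319 m, θ = 54°: √(L² − r² sin²θ) = 0.2283 m.
v = −0.0503·134.8·0.80902·[1 + 0.0503·0.58779/0.2283] = -6.1976 m/s.
|v| = 6.1976 m/s.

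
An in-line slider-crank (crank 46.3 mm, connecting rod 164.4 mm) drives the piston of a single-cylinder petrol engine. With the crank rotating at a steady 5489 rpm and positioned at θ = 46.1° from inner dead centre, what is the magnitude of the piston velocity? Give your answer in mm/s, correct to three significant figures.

ω = 2π·5489/60 = 574.8 rad/s
For an in-line slider-crank, x = r cosθ + √(L² − r² sin²θ), so v = −rω sinθ·[1 + r cosθ/√(L² − r² sin²θ)].
With r = 0.0463 m, L = 0.1644 m, θ = 46.1°: √(L² − r² sin²θ) = 0.16098 m.
v = −0.0463·574.8·0.72055·[1 + 0.0463·0.69340/0.16098] = -23.001 m/s.
|v| = 23.001 m/s = 23001 mm/s.

23000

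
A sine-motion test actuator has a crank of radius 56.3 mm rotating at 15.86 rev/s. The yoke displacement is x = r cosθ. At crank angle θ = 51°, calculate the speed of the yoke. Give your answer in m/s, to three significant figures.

ω = 99.65 rad/s (from 15.86 rev/s).
x = r cosθ ⇒ ẋ = −rω sinθ.
|v| = rω|sinθ| = 0.0563·99.65·|sin 51°| = 4.3601 m/s.

4.36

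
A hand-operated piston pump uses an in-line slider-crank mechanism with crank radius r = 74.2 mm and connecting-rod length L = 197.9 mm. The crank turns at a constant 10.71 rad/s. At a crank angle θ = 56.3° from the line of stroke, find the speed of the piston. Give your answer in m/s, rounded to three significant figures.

0.806

ω = 10.71 rad/s
For an in-line slider-crank, x = r cosθ + √(L² − r² sin²θ), so v = −rω sinθ·[1 + r cosθ/√(L² − r² sin²θ)].
With r = 0.0742 m, L = 0.1979 m, θ = 56.3°: √(L² − r² sin²θ) = 0.18803 m.
v = −0.0742·10.71·0.83195·[1 + 0.0742·0.55484/0.18803] = -0.8059 m/s.
|v| = 0.8059 m/s.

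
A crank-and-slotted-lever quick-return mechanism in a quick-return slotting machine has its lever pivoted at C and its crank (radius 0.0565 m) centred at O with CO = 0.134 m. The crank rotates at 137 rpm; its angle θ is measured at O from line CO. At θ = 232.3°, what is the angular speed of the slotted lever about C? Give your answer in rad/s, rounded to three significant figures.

1.73

ω = 14.35 rad/s (from 137 rpm).
Crank pin A relative to C: A = (d + r cosθ, r sinθ); lever angle φ = atan2(r sinθ, d + r cosθ).
Differentiating tanφ: φ̇ = rω(d cosθ + r)/(d² + r² + 2dr cosθ).
d² + r² + 2dr cosθ = |CA|² = 0.0118885 m²;  d cosθ + r = -0.025445 m.
|ω_lever| = |0.0565·14.35·-0.025445| / 0.0118885 = 1.7349 rad/s.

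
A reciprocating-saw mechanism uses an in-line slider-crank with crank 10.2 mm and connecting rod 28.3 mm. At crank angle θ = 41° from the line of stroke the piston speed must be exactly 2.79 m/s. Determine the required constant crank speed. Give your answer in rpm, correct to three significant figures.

3110

For an in-line slider-crank, |v_piston| = rω|sinθ|·[1 + r cosθ/√(L² − r² sin²θ)].
With r = 0.0102 m, L = 0.0283 m, θ = 41°: the bracketed kinematic factor |dx/dθ| = 0.0085652 m.
ω = v/|dx/dθ| = 2.79/0.0085652 = 325.74 rad/s.
N = 60ω/(2π) = 3110.6 rpm.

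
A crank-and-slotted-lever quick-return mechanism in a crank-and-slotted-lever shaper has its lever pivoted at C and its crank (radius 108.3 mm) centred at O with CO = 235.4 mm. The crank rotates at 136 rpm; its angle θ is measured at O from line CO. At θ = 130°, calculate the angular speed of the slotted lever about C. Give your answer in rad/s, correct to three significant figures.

1.93

ω = 14.24 rad/s (from 136 rpm).
Crank pin A relative to C: A = (d + r cosθ, r sinθ); lever angle φ = atan2(r sinθ, d + r cosθ).
Differentiating tanφ: φ̇ = rω(d cosθ + r)/(d² + r² + 2dr cosθ).
d² + r² + 2dr cosθ = |CA|² = 0.0343678 m²;  d cosθ + r = -0.043012 m.
|ω_lever| = |0.1083·14.24·-0.043012| / 0.0343678 = 1.9303 rad/s.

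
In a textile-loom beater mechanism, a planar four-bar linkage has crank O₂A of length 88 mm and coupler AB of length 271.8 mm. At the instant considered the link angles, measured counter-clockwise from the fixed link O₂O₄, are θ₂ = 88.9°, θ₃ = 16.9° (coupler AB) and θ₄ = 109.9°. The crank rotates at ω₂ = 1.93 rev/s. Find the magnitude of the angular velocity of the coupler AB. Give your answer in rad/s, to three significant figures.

ω₂ = 12.13 rad/s (from 1.93 rev/s).
Differentiating the loop-closure r₂e^{iθ₂}+r₃e^{iθ₃}=r₁+r₄e^{iθ₄} gives r₂ω₂e^{iθ₂}+r₃ω₃e^{iθ₃}=r₄ω₄e^{iθ₄}.
Eliminating the other unknown: ω₃ = r₂ω₂ sin(θ₄−θ₂) / [r₃ sin(θ₃−θ₄)].
Numerator sine = +0.35837; denominator sine = -0.99863.
Result = 0.088·12.13·(+0.35837) / (0.2718·(-0.99863)) = -1.4089 rad/s; magnitude 1.4089 rad/s.

1.41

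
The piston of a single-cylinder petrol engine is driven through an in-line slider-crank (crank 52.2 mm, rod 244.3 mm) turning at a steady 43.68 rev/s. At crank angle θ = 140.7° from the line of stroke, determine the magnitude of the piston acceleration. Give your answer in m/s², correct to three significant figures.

ω = 2π·43.7 = 274.4 rad/s
x(θ) = r cosθ + √(L² − r² sin²θ); with ω constant, a = ω²·d²x/dθ².
d²x/dθ² = −r cosθ − r²(cos2θ)/√u − r⁴ sin²2θ/(4u^{3/2}),  u = L² − r² sin²θ = 0.0585894 m².
Substituting r = 0.0522 m, L = 0.2443 m, θ = 140.7°: d²x/dθ² = +0.038044 m.
a = ω²·d²x/dθ² = (274.4)²·(+0.038044) = +2865.5 m/s²;  |a| = 2865.5 m/s².

2870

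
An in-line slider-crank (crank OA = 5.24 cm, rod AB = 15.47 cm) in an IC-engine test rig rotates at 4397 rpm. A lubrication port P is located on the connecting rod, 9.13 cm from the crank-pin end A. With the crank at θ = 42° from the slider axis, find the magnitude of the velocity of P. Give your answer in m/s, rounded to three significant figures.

20.0

ω = 460.5 rad/s.  Crank-pin speed |V_A| = rω = 24.128 m/s, perpendicular to OA.
Rod angle: sinφ = −(r/L) sinθ ⇒ φ = -13.100°; ω_rod = −rω cosθ/√(L²−r²sin²θ) = -119 rad/s.
V_P = V_A + ω_rod × AP, with AP = 0.0913 m along the rod.
Components: V_Px = −rω sinθ − a·ω_rod·sinφ = -18.607 m/s;  V_Py = rω cosθ + a·ω_rod·cosφ = +7.3483 m/s.
|V_P| = √(V_Px² + V_Py²) = 20.006 m/s.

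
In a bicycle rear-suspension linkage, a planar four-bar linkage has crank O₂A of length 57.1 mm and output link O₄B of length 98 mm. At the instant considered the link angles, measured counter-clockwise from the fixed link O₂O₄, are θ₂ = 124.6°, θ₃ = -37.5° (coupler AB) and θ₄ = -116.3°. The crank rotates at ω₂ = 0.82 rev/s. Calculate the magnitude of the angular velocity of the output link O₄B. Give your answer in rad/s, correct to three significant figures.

0.941

ω₂ = 5.152 rad/s (from 0.82 rev/s).
Differentiating the loop-closure r₂e^{iθ₂}+r₃e^{iθ₃}=r₁+r₄e^{iθ₄} gives r₂ω₂e^{iθ₂}+r₃ω₃e^{iθ₃}=r₄ω₄e^{iθ₄}.
Eliminating the other unknown: ω₄ = r₂ω₂ sin(θ₂−θ₃) / [r₄ sin(θ₄−θ₃)].
Numerator sine = +0.30736; denominator sine = -0.98096.
Result = 0.0571·5.152·(+0.30736) / (0.098·(-0.98096)) = -0.94058 rad/s; magnitude 0.94058 rad/s.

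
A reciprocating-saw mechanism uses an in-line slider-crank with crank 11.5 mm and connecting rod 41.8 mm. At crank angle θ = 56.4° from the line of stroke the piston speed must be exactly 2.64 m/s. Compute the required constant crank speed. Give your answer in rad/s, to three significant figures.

238

For an in-line slider-crank, |v_piston| = rω|sinθ|·[1 + r cosθ/√(L² − r² sin²θ)].
With r = 0.0115 m, L = 0.0418 m, θ = 56.4°: the bracketed kinematic factor |dx/dθ| = 0.011077 m.
ω = v/|dx/dθ| = 2.64/0.011077 = 238.34 rad/s.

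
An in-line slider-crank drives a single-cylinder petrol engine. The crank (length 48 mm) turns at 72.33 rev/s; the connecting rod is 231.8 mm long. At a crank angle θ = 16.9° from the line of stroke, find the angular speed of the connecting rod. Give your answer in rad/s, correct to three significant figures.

ω = 454.5 rad/s (converted from 72.33 rev/s).
The rod makes angle φ with the slider axis where L sinφ = r sinθ; differentiating, L cosφ·φ̇ = r ω cosθ.
L cosφ = √(L² − r² sin²θ) = 0.23138 m.
|ω_rod| = r ω |cosθ| / √(L² − r² sin²θ) = 0.048·454.5·0.95681/0.23138 = 90.207 rad/s.

90.2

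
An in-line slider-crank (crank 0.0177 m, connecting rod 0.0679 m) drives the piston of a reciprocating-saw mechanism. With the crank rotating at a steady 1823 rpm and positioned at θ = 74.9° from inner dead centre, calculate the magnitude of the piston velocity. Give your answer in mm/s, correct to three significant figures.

ω = 2π·1823/60 = 190.9 rad/s
For an in-line slider-crank, x = r cosθ + √(L² − r² sin²θ), so v = −rω sinθ·[1 + r cosθ/√(L² − r² sin²θ)].
With r = 0.0177 m, L = 0.0679 m, θ = 74.9°: √(L² − r² sin²θ) = 0.065714 m.
v = −0.0177·190.9·0.96547·[1 + 0.0177·0.26050/0.065714] = -3.4912 m/s.
|v| = 3.4912 m/s = 3491.2 mm/s.

3490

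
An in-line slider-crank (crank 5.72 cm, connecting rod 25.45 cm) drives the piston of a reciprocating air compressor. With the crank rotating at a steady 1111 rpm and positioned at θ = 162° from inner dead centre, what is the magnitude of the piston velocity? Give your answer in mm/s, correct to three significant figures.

1620

ω = 2π·1111/60 = 116.3 rad/s
For an in-line slider-crank, x = r cosθ + √(L² − r² sin²θ), so v = −rω sinθ·[1 + r cosθ/√(L² − r² sin²θ)].
With r = 0.0572 m, L = 0.2545 m, θ = 162°: √(L² − r² sin²θ) = 0.25389 m.
v = −0.0572·116.3·0.30902·[1 + 0.0572·-0.95106/0.25389] = -1.6158 m/s.
|v| = 1.6158 m/s = 1615.8 mm/s.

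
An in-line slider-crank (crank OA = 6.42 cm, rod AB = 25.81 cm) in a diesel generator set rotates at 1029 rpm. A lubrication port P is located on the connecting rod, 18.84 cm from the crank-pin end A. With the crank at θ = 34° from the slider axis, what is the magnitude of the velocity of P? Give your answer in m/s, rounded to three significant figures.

4.72

ω = 107.8 rad/s.  Crank-pin speed |V_A| = rω = 6.918 m/s, perpendicular to OA.
Rod angle: sinφ = −(r/L) sinθ ⇒ φ = -7.995°; ω_rod = −rω cosθ/√(L²−r²sin²θ) = -22.439 rad/s.
V_P = V_A + ω_rod × AP, with AP = 0.1884 m along the rod.
Components: V_Px = −rω sinθ − a·ω_rod·sinφ = -4.4565 m/s;  V_Py = rω cosθ + a·ω_rod·cosφ = +1.5488 m/s.
|V_P| = √(V_Px² + V_Py²) = 4.718 m/s.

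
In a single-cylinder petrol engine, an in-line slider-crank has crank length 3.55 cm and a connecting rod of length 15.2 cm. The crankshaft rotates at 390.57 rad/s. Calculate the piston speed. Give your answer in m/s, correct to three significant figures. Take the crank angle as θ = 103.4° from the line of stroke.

12.7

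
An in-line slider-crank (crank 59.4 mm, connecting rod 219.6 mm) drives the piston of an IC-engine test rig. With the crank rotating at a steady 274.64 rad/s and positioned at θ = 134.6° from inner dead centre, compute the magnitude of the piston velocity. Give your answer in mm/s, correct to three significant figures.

ω = 274.6 rad/s
For an in-line slider-crank, x = r cosθ + √(L² − r² sin²θ), so v = −rω sinθ·[1 + r cosθ/√(L² − r² sin²θ)].
With r = 0.0594 m, L = 0.2196 m, θ = 134.6°: √(L² − r² sin²θ) = 0.21549 m.
v = −0.0594·274.6·0.71203·[1 + 0.0594·-0.70215/0.21549] = -9.3675 m/s.
|v| = 9.3675 m/s = 9367.5 mm/s.

9370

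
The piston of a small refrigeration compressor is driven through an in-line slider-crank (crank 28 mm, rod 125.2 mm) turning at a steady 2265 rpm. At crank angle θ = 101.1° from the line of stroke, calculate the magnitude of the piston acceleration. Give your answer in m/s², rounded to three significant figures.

637

ω = 2π·2265/60 = 237.2 rad/s
x(θ) = r cosθ + √(L² − r² sin²θ); with ω constant, a = ω²·d²x/dθ².
d²x/dθ² = −r cosθ − r²(cos2θ)/√u − r⁴ sin²2θ/(4u^{3/2}),  u = L² − r² sin²θ = 0.0149201 m².
Substituting r = 0.028 m, L = 0.1252 m, θ = 101.1°: d²x/dθ² = +0.011321 m.
a = ω²·d²x/dθ² = (237.2)²·(+0.011321) = +636.92 m/s²;  |a| = 636.92 m/s².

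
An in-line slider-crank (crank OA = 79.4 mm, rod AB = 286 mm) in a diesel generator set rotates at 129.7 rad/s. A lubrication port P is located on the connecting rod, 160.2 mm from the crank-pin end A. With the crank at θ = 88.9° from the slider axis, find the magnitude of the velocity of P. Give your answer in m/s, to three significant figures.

10.3

ω = 129.7 rad/s.  Crank-pin speed |V_A| = rω = 10.298 m/s, perpendicular to OA.
Rod angle: sinφ = −(r/L) sinθ ⇒ φ = -16.115°; ω_rod = −rω cosθ/√(L²−r²sin²θ) = -0.71953 rad/s.
V_P = V_A + ω_rod × AP, with AP = 0.1602 m along the rod.
Components: V_Px = −rω sinθ − a·ω_rod·sinφ = -10.328 m/s;  V_Py = rω cosθ + a·ω_rod·cosφ = +0.08696 m/s.
|V_P| = √(V_Px² + V_Py²) = 10.329 m/s.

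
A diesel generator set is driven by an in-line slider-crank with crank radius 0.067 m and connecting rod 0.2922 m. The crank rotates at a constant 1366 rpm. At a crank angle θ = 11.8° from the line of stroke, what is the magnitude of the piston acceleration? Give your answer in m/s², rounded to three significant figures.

ω = 2π·1366/60 = 143 rad/s
x(θ) = r cosθ + √(L² − r² sin²θ); with ω constant, a = ω²·d²x/dθ².
d²x/dθ² = −r cosθ − r²(cos2θ)/√u − r⁴ sin²2θ/(4u^{3/2}),  u = L² − r² sin²θ = 0.0851931 m².
Substituting r = 0.067 m, L = 0.2922 m, θ = 11.8°: d²x/dθ² = -0.07971 m.
a = ω²·d²x/dθ² = (143)²·(-0.07971) = -1631.1 m/s²;  |a| = 1631.1 m/s².

1630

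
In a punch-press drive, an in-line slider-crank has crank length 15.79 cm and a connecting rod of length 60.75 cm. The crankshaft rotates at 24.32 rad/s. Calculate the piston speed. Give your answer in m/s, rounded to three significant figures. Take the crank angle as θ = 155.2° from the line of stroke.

1.23

ω = 24.32 rad/s
For an in-line slider-crank, x = r cosθ + √(L² − r² sin²θ), so v = −rω sinθ·[1 + r cosθ/√(L² − r² sin²θ)].
With r = 0.1579 m, L = 0.6075 m, θ = 155.2°: √(L² − r² sin²θ) = 0.60388 m.
v = −0.1579·24.32·0.41945·[1 + 0.1579·-0.90778/0.60388] = -1.2284 m/s.
|v| = 1.2284 m/s.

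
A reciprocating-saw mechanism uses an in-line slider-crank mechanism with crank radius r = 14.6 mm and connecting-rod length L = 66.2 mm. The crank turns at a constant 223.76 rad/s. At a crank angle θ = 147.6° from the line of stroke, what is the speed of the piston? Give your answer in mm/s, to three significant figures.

1420

ω = 223.8 rad/s
For an in-line slider-crank, x = r cosθ + √(L² − r² sin²θ), so v = −rω sinθ·[1 + r cosθ/√(L² − r² sin²θ)].
With r = 0.0146 m, L = 0.0662 m, θ = 147.6°: √(L² − r² sin²θ) = 0.065736 m.
v = −0.0146·223.8·0.53583·[1 + 0.0146·-0.84433/0.065736] = -1.4222 m/s.
|v| = 1.4222 m/s = 1422.2 mm/s.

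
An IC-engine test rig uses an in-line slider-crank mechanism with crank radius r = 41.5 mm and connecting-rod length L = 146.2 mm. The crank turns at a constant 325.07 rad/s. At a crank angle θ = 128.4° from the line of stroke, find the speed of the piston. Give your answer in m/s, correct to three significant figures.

8.66

ω = 325.1 rad/s
For an in-line slider-crank, x = r cosθ + √(L² − r² sin²θ), so v = −rω sinθ·[1 + r cosθ/√(L² − r² sin²θ)].
With r = 0.0415 m, L = 0.1462 m, θ = 128.4°: √(L² − r² sin²θ) = 0.14254 m.
v = −0.0415·325.1·0.78369·[1 + 0.0415·-0.62115/0.14254] = -8.6603 m/s.
|v| = 8.6603 m/s.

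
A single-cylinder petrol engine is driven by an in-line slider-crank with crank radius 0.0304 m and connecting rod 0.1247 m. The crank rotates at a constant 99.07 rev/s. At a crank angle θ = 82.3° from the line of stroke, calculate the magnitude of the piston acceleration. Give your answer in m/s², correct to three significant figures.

1270

ω = 2π·99.1 = 622.5 rad/s
x(θ) = r cosθ + √(L² − r² sin²θ); with ω constant, a = ω²·d²x/dθ².
d²x/dθ² = −r cosθ − r²(cos2θ)/√u − r⁴ sin²2θ/(4u^{3/2}),  u = L² − r² sin²θ = 0.0146425 m².
Substituting r = 0.0304 m, L = 0.1247 m, θ = 82.3°: d²x/dθ² = +0.0032814 m.
a = ω²·d²x/dθ² = (622.5)²·(+0.0032814) = +1271.5 m/s²;  |a| = 1271.5 m/s².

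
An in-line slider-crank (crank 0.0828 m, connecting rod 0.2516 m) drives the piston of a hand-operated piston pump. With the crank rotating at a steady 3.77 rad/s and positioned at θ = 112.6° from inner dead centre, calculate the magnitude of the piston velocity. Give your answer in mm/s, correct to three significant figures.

ω = 3.77 rad/s
For an in-line slider-crank, x = r cosθ + √(L² − r² sin²θ), so v = −rω sinθ·[1 + r cosθ/√(L² − r² sin²θ)].
With r = 0.0828 m, L = 0.2516 m, θ = 112.6°: √(L² − r² sin²θ) = 0.23971 m.
v = −0.0828·3.77·0.92321·[1 + 0.0828·-0.38430/0.23971] = -0.24993 m/s.
|v| = 0.24993 m/s = 249.93 mm/s.

250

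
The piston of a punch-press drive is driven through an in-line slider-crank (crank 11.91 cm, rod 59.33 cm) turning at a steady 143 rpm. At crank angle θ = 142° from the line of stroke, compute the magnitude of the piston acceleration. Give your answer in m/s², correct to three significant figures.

ω = 2π·143/60 = 14.97 rad/s
x(θ) = r cosθ + √(L² − r² sin²θ); with ω constant, a = ω²·d²x/dθ².
d²x/dθ² = −r cosθ − r²(cos2θ)/√u − r⁴ sin²2θ/(4u^{3/2}),  u = L² − r² sin²θ = 0.346628 m².
Substituting r = 0.1191 m, L = 0.5933 m, θ = 142°: d²x/dθ² = +0.087791 m.
a = ω²·d²x/dθ² = (14.97)²·(+0.087791) = +19.687 m/s²;  |a| = 19.687 m/s².

19.7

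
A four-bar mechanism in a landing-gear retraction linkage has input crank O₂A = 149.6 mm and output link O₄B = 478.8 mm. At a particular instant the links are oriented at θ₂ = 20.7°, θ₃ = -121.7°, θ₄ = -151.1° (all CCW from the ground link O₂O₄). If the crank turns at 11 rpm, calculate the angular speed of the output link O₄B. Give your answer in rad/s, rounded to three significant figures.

0.447

ω₂ = 1.152 rad/s (from 11 rpm).
Differentiating the loop-closure r₂e^{iθ₂}+r₃e^{iθ₃}=r₁+r₄e^{iθ₄} gives r₂ω₂e^{iθ₂}+r₃ω₃e^{iθ₃}=r₄ω₄e^{iθ₄}.
Eliminating the other unknown: ω₄ = r₂ω₂ sin(θ₂−θ₃) / [r₄ sin(θ₄−θ₃)].
Numerator sine = +0.61015; denominator sine = -0.49090.
Result = 0.1496·1.152·(+0.61015) / (0.4788·(-0.49090)) = -0.44734 rad/s; magnitude 0.44734 rad/s.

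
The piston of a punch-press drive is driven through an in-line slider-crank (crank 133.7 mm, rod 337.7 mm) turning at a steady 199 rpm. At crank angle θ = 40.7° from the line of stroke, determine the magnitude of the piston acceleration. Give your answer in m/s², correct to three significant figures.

ω = 2π·199/60 = 20.84 rad/s
x(θ) = r cosθ + √(L² − r² sin²θ); with ω constant, a = ω²·d²x/dθ².
d²x/dθ² = −r cosθ − r²(cos2θ)/√u − r⁴ sin²2θ/(4u^{3/2}),  u = L² − r² sin²θ = 0.10644 m².
Substituting r = 0.1337 m, L = 0.3377 m, θ = 40.7°: d²x/dθ² = -0.1118 m.
a = ω²·d²x/dθ² = (20.84)²·(-0.1118) = -48.554 m/s²;  |a| = 48.554 m/s².

48.6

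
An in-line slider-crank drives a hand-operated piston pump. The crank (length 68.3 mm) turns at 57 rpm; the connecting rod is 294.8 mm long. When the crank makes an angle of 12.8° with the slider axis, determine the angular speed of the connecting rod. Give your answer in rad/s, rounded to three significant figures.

ω = 5.969 rad/s (converted from 57 rpm).
The rod makes angle φ with the slider axis where L sinφ = r sinθ; differentiating, L cosφ·φ̇ = r ω cosθ.
L cosφ = √(L² − r² sin²θ) = 0.29441 m.
|ω_rod| = r ω |cosθ| / √(L² − r² sin²θ) = 0.0683·5.969·0.97515/0.29441 = 1.3503 rad/s.

1.35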